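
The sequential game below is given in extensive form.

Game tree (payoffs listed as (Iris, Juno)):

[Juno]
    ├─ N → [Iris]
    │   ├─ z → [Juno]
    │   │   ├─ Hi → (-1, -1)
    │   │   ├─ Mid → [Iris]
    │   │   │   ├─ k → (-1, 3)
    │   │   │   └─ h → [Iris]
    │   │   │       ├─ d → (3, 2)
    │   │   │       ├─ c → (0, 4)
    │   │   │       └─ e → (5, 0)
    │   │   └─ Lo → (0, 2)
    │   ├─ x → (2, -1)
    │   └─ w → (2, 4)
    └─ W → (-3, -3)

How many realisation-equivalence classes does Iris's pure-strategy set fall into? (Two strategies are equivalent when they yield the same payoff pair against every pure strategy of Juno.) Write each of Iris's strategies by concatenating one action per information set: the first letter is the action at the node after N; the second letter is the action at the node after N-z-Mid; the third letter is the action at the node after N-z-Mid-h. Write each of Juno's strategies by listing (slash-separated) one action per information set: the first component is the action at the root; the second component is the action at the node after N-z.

Iris has 18 pure strategies: zkd, zkc, zke, zhd, zhc, zhe, xkd, xkc, xke, xhd, xhc, xhe, wkd, wkc, wke, whd, whc, whe. Columns: N/Hi, N/Mid, N/Lo, W/Hi, W/Mid, W/Lo.
{zkd, zkc, zke} → row (-1,-1) (-1,3) (0,2) (-3,-3) (-3,-3) (-3,-3)
{zhd} → row (-1,-1) (3,2) (0,2) (-3,-3) (-3,-3) (-3,-3)
{zhc} → row (-1,-1) (0,4) (0,2) (-3,-3) (-3,-3) (-3,-3)
{zhe} → row (-1,-1) (5,0) (0,2) (-3,-3) (-3,-3) (-3,-3)
{xkd, xkc, xke, xhd, xhc, xhe} → row (2,-1) (2,-1) (2,-1) (-3,-3) (-3,-3) (-3,-3)
{wkd, wkc, wke, whd, whc, whe} → row (2,4) (2,4) (2,4) (-3,-3) (-3,-3) (-3,-3)
That's 6 distinct rows out of 18 strategies.

6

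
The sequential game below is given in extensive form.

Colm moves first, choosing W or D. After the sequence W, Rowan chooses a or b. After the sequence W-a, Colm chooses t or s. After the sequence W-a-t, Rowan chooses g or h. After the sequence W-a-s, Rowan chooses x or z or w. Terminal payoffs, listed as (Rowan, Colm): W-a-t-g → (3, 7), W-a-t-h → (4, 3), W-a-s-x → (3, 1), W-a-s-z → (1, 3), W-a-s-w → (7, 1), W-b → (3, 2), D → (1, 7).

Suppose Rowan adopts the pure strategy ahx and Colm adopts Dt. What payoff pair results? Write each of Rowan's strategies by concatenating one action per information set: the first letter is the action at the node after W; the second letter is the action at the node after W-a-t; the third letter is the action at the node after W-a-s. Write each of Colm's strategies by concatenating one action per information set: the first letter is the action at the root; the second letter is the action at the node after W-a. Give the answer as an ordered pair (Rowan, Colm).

Trace the play path from the root:
  Colm plays D
→ terminal payoff (1, 7).
(Rowan's choice at the node after W is never reached on this path, so it doesn't affect the outcome.)

(1, 7)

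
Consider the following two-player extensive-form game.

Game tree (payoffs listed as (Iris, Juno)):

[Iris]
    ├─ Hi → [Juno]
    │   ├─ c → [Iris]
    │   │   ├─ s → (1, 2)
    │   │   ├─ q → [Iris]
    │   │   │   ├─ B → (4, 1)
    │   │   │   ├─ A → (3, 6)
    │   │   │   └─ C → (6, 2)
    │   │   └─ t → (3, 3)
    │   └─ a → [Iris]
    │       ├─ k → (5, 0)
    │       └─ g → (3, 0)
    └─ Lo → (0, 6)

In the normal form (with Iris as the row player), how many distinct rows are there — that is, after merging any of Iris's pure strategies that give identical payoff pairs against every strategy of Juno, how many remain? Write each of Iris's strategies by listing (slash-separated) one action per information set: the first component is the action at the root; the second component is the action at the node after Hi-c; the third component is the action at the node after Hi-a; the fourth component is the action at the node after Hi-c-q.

Iris has 36 pure strategies: Hi/s/k/B, Hi/s/k/A, Hi/s/k/C, Hi/s/g/B, Hi/s/g/A, Hi/s/g/C, Hi/q/k/B, Hi/q/k/A, Hi/q/k/C, Hi/q/g/B, Hi/q/g/A, Hi/q/g/C, Hi/t/k/B, Hi/t/k/A, Hi/t/k/C, Hi/t/g/B, Hi/t/g/A, Hi/t/g/C, Lo/s/k/B, Lo/s/k/A, Lo/s/k/C, Lo/s/g/B, Lo/s/g/A, Lo/s/g/C, Lo/q/k/B, Lo/q/k/A, Lo/q/k/C, Lo/q/g/B, Lo/q/g/A, Lo/q/g/C, Lo/t/k/B, Lo/t/k/A, Lo/t/k/C, Lo/t/g/B, Lo/t/g/A, Lo/t/g/C. Columns: c, a.
{Hi/s/k/B, Hi/s/k/A, Hi/s/k/C} → row (1,2) (5,0)
{Hi/s/g/B, Hi/s/g/A, Hi/s/g/C} → row (1,2) (3,0)
{Hi/q/k/B} → row (4,1) (5,0)
{Hi/q/k/A} → row (3,6) (5,0)
{Hi/q/k/C} → row (6,2) (5,0)
{Hi/q/g/B} → row (4,1) (3,0)
{Hi/q/g/A} → row (3,6) (3,0)
{Hi/q/g/C} → row (6,2) (3,0)
{Hi/t/k/B, Hi/t/k/A, Hi/t/k/C} → row (3,3) (5,0)
{Hi/t/g/B, Hi/t/g/A, Hi/t/g/C} → row (3,3) (3,0)
{Lo/s/k/B, Lo/s/k/A, Lo/s/k/C, Lo/s/g/B, Lo/s/g/A, Lo/s/g/C, Lo/q/k/B, Lo/q/k/A, Lo/q/k/C, Lo/q/g/B, Lo/q/g/A, Lo/q/g/C, Lo/t/k/B, Lo/t/k/A, Lo/t/k/C, Lo/t/g/B, Lo/t/g/A, Lo/t/g/C} → row (0,6) (0,6)
That's 11 distinct rows out of 36 strategies.

11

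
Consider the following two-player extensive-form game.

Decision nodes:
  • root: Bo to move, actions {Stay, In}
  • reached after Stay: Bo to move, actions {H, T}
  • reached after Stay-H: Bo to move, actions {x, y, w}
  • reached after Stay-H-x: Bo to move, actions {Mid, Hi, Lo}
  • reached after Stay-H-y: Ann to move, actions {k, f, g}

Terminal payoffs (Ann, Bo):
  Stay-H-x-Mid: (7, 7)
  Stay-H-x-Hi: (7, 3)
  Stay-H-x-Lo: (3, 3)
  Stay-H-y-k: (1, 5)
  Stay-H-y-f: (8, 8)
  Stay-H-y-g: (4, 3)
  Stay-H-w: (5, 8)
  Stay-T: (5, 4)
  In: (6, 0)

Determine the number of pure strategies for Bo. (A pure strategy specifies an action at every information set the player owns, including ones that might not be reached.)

36

Bo owns the root with actions {Stay, In} — two choices.
Bo owns the node after Stay with actions {H, T} — two choices.
Bo owns the node after Stay-H with actions {x, y, w} — three choices.
Bo owns the node after Stay-H-x with actions {Mid, Hi, Lo} — three choices.
A pure strategy fixes one action at each information set independently, so the count is the product 2 × 2 × 3 × 3 = 36.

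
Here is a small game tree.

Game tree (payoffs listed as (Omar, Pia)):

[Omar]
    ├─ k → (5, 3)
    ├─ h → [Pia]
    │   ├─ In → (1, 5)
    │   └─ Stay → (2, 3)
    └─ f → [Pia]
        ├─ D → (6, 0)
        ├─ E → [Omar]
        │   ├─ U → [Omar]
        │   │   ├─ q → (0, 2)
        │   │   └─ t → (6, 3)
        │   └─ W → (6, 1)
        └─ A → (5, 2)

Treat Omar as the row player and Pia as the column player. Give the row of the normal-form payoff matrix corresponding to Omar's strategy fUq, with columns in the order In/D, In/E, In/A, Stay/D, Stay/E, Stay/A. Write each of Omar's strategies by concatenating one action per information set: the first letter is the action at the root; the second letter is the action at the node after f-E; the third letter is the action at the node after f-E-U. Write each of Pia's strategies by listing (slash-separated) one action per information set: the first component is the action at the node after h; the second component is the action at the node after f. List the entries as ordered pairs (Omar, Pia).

(6,0) (0,2) (5,2) (6,0) (0,2) (5,2)

vs In/D: Omar plays f → Pia plays D at [f] → (6, 0)
vs In/E: Omar plays f → Pia plays E at [f] → Omar plays U at [f-E] → Omar plays q at [f-E-U] → (0, 2)
vs In/A: Omar plays f → Pia plays A at [f] → (5, 2)
vs Stay/D: Omar plays f → Pia plays D at [f] → (6, 0)
vs Stay/E: Omar plays f → Pia plays E at [f] → Omar plays U at [f-E] → Omar plays q at [f-E-U] → (0, 2)
vs Stay/A: Omar plays f → Pia plays A at [f] → (5, 2)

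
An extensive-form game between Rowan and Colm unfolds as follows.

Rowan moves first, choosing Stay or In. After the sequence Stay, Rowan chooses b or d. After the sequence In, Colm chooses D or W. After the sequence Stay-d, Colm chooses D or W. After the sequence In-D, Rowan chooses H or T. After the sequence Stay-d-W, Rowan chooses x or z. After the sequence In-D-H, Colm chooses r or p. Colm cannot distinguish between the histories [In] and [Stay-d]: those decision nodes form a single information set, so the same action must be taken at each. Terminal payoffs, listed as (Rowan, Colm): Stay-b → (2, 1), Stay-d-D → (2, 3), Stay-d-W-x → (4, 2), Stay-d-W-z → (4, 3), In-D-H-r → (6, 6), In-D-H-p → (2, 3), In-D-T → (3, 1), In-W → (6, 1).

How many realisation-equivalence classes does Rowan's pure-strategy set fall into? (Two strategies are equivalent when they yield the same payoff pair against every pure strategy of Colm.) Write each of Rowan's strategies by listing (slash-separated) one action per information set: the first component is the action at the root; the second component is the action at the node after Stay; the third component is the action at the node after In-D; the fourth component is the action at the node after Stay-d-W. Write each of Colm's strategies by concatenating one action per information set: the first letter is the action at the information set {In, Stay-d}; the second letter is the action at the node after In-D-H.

5

Rowan has 16 pure strategies: Stay/b/H/x, Stay/b/H/z, Stay/b/T/x, Stay/b/T/z, Stay/d/H/x, Stay/d/H/z, Stay/d/T/x, Stay/d/T/z, In/b/H/x, In/b/H/z, In/b/T/x, In/b/T/z, In/d/H/x, In/d/H/z, In/d/T/x, In/d/T/z. Columns: Dr, Dp, Wr, Wp.
{Stay/b/H/x, Stay/b/H/z, Stay/b/T/x, Stay/b/T/z} → row (2,1) (2,1) (2,1) (2,1)
{Stay/d/H/x, Stay/d/T/x} → row (2,3) (2,3) (4,2) (4,2)
{Stay/d/H/z, Stay/d/T/z} → row (2,3) (2,3) (4,3) (4,3)
{In/b/H/x, In/b/H/z, In/d/H/x, In/d/H/z} → row (6,6) (2,3) (6,1) (6,1)
{In/b/T/x, In/b/T/z, In/d/T/x, In/d/T/z} → row (3,1) (3,1) (6,1) (6,1)
That's 5 distinct rows out of 16 strategies.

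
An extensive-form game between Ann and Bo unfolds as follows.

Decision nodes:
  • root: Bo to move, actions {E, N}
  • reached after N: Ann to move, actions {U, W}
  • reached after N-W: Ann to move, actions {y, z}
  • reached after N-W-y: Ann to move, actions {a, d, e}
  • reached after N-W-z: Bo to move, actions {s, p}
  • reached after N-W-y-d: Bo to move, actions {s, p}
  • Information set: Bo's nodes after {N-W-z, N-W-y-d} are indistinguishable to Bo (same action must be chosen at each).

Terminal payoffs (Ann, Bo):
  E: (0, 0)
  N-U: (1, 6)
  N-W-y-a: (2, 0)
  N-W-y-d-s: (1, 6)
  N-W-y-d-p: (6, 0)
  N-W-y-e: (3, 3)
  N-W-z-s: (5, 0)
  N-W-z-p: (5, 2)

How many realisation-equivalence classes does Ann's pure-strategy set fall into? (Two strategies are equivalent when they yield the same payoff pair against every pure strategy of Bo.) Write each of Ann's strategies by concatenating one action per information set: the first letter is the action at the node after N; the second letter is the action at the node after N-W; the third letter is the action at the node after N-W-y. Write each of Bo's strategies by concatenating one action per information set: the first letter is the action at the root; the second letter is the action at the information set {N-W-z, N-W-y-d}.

Ann has 12 pure strategies: Uya, Uyd, Uye, Uza, Uzd, Uze, Wya, Wyd, Wye, Wza, Wzd, Wze. Columns: Es, Ep, Ns, Np.
{Uya, Uyd, Uye, Uza, Uzd, Uze} → row (0,0) (0,0) (1,6) (1,6)
{Wya} → row (0,0) (0,0) (2,0) (2,0)
{Wyd} → row (0,0) (0,0) (1,6) (6,0)
{Wye} → row (0,0) (0,0) (3,3) (3,3)
{Wza, Wzd, Wze} → row (0,0) (0,0) (5,0) (5,2)
That's 5 distinct rows out of 12 strategies.

5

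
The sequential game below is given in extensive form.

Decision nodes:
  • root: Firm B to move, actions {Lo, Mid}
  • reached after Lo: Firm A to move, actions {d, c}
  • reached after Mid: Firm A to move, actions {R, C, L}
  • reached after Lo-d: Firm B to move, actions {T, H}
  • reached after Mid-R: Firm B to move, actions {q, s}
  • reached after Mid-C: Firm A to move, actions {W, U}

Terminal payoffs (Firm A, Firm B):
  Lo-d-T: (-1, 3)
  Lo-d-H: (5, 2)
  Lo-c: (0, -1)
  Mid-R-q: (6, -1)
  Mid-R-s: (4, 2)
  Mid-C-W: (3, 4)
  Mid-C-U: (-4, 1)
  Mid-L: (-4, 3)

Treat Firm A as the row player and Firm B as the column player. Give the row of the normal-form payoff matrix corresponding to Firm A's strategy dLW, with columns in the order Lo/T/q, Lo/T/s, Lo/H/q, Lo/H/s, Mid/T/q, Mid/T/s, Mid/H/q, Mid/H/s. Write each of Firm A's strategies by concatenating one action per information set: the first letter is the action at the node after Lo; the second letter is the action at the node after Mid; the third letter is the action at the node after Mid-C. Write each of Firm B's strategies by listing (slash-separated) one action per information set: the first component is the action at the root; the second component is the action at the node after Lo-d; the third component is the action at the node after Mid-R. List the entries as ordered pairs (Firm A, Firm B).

(-1,3) (-1,3) (5,2) (5,2) (-4,3) (-4,3) (-4,3) (-4,3)

vs Lo/T/q: Firm B plays Lo → Firm A plays d at [Lo] → Firm B plays T at [Lo-d] → (-1, 3)
vs Lo/T/s: Firm B plays Lo → Firm A plays d at [Lo] → Firm B plays T at [Lo-d] → (-1, 3)
vs Lo/H/q: Firm B plays Lo → Firm A plays d at [Lo] → Firm B plays H at [Lo-d] → (5, 2)
vs Lo/H/s: Firm B plays Lo → Firm A plays d at [Lo] → Firm B plays H at [Lo-d] → (5, 2)
vs Mid/T/q: Firm B plays Mid → Firm A plays L at [Mid] → (-4, 3)
vs Mid/T/s: Firm B plays Mid → Firm A plays L at [Mid] → (-4, 3)
vs Mid/H/q: Firm B plays Mid → Firm A plays L at [Mid] → (-4, 3)
vs Mid/H/s: Firm B plays Mid → Firm A plays L at [Mid] → (-4, 3)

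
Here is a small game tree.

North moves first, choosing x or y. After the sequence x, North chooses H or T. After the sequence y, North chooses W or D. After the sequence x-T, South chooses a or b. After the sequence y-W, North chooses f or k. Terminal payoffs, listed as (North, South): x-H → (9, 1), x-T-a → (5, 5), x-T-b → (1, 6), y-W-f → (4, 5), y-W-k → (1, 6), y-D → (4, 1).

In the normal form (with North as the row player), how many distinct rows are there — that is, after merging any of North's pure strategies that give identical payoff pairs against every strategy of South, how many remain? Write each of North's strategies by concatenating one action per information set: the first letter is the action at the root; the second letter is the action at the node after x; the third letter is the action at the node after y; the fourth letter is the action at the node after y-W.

5

North has 16 pure strategies: xHWf, xHWk, xHDf, xHDk, xTWf, xTWk, xTDf, xTDk, yHWf, yHWk, yHDf, yHDk, yTWf, yTWk, yTDf, yTDk. Columns: a, b.
{xHWf, xHWk, xHDf, xHDk} → row (9,1) (9,1)
{xTWf, xTWk, xTDf, xTDk} → row (5,5) (1,6)
{yHWf, yTWf} → row (4,5) (4,5)
{yHWk, yTWk} → row (1,6) (1,6)
{yHDf, yHDk, yTDf, yTDk} → row (4,1) (4,1)
That's 5 distinct rows out of 16 strategies.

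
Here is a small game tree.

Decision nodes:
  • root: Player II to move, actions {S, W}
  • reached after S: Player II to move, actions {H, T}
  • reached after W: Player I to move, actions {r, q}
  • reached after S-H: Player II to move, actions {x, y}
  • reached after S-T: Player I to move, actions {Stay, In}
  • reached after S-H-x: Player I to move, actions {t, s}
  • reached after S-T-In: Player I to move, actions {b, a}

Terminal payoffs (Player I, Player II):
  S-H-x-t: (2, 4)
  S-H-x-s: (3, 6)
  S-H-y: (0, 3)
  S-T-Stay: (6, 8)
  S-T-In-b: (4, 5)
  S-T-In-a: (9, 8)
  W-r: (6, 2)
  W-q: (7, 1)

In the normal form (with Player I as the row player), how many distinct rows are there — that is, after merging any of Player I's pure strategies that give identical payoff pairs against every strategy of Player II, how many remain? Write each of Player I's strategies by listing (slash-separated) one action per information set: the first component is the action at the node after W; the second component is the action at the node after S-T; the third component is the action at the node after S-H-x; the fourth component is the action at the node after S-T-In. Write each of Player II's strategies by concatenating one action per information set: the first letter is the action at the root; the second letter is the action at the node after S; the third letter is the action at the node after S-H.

Player I has 16 pure strategies: r/Stay/t/b, r/Stay/t/a, r/Stay/s/b, r/Stay/s/a, r/In/t/b, r/In/t/a, r/In/s/b, r/In/s/a, q/Stay/t/b, q/Stay/t/a, q/Stay/s/b, q/Stay/s/a, q/In/t/b, q/In/t/a, q/In/s/b, q/In/s/a. Columns: SHx, SHy, STx, STy, WHx, WHy, WTx, WTy.
{r/Stay/t/b, r/Stay/t/a} → row (2,4) (0,3) (6,8) (6,8) (6,2) (6,2) (6,2) (6,2)
{r/Stay/s/b, r/Stay/s/a} → row (3,6) (0,3) (6,8) (6,8) (6,2) (6,2) (6,2) (6,2)
{r/In/t/b} → row (2,4) (0,3) (4,5) (4,5) (6,2) (6,2) (6,2) (6,2)
{r/In/t/a} → row (2,4) (0,3) (9,8) (9,8) (6,2) (6,2) (6,2) (6,2)
{r/In/s/b} → row (3,6) (0,3) (4,5) (4,5) (6,2) (6,2) (6,2) (6,2)
{r/In/s/a} → row (3,6) (0,3) (9,8) (9,8) (6,2) (6,2) (6,2) (6,2)
{q/Stay/t/b, q/Stay/t/a} → row (2,4) (0,3) (6,8) (6,8) (7,1) (7,1) (7,1) (7,1)
{q/Stay/s/b, q/Stay/s/a} → row (3,6) (0,3) (6,8) (6,8) (7,1) (7,1) (7,1) (7,1)
{q/In/t/b} → row (2,4) (0,3) (4,5) (4,5) (7,1) (7,1) (7,1) (7,1)
{q/In/t/a} → row (2,4) (0,3) (9,8) (9,8) (7,1) (7,1) (7,1) (7,1)
{q/In/s/b} → row (3,6) (0,3) (4,5) (4,5) (7,1) (7,1) (7,1) (7,1)
{q/In/s/a} → row (3,6) (0,3) (9,8) (9,8) (7,1) (7,1) (7,1) (7,1)
That's 12 distinct rows out of 16 strategies.

12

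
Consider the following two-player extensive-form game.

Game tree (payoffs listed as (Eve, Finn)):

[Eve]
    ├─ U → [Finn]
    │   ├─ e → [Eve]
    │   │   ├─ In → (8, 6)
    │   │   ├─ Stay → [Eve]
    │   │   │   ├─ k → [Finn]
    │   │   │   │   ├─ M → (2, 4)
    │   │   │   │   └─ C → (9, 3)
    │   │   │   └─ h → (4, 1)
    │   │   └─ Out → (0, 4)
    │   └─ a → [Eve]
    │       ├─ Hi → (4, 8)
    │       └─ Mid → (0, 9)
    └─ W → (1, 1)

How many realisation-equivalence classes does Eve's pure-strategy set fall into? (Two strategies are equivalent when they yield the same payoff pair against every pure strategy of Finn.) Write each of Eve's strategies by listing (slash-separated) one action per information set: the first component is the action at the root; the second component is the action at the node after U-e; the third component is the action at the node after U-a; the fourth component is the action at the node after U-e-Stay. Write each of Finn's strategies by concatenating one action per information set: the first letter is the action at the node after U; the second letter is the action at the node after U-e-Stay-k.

Eve has 24 pure strategies: U/In/Hi/k, U/In/Hi/h, U/In/Mid/k, U/In/Mid/h, U/Stay/Hi/k, U/Stay/Hi/h, U/Stay/Mid/k, U/Stay/Mid/h, U/Out/Hi/k, U/Out/Hi/h, U/Out/Mid/k, U/Out/Mid/h, W/In/Hi/k, W/In/Hi/h, W/In/Mid/k, W/In/Mid/h, W/Stay/Hi/k, W/Stay/Hi/h, W/Stay/Mid/k, W/Stay/Mid/h, W/Out/Hi/k, W/Out/Hi/h, W/Out/Mid/k, W/Out/Mid/h. Columns: eM, eC, aM, aC.
{U/In/Hi/k, U/In/Hi/h} → row (8,6) (8,6) (4,8) (4,8)
{U/In/Mid/k, U/In/Mid/h} → row (8,6) (8,6) (0,9) (0,9)
{U/Stay/Hi/k} → row (2,4) (9,3) (4,8) (4,8)
{U/Stay/Hi/h} → row (4,1) (4,1) (4,8) (4,8)
{U/Stay/Mid/k} → row (2,4) (9,3) (0,9) (0,9)
{U/Stay/Mid/h} → row (4,1) (4,1) (0,9) (0,9)
{U/Out/Hi/k, U/Out/Hi/h} → row (0,4) (0,4) (4,8) (4,8)
{U/Out/Mid/k, U/Out/Mid/h} → row (0,4) (0,4) (0,9) (0,9)
{W/In/Hi/k, W/In/Hi/h, W/In/Mid/k, W/In/Mid/h, W/Stay/Hi/k, W/Stay/Hi/h, W/Stay/Mid/k, W/Stay/Mid/h, W/Out/Hi/k, W/Out/Hi/h, W/Out/Mid/k, W/Out/Mid/h} → row (1,1) (1,1) (1,1) (1,1)
That's 9 distinct rows out of 24 strategies.

9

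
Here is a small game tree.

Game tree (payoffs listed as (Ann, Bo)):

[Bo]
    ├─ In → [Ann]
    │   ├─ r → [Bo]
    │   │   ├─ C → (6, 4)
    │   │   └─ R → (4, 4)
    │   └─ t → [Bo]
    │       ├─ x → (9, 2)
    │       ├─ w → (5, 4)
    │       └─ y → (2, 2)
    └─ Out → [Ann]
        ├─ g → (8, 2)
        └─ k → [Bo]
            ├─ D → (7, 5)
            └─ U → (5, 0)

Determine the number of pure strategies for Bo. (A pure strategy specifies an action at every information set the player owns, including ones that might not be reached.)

24

Bo owns the root with actions {In, Out} — two choices.
Bo owns the node after In-r with actions {C, R} — two choices.
Bo owns the node after In-t with actions {x, w, y} — three choices.
Bo owns the node after Out-k with actions {D, U} — two choices.
A pure strategy fixes one action at each information set independently, so the count is the product 2 × 2 × 3 × 2 = 24.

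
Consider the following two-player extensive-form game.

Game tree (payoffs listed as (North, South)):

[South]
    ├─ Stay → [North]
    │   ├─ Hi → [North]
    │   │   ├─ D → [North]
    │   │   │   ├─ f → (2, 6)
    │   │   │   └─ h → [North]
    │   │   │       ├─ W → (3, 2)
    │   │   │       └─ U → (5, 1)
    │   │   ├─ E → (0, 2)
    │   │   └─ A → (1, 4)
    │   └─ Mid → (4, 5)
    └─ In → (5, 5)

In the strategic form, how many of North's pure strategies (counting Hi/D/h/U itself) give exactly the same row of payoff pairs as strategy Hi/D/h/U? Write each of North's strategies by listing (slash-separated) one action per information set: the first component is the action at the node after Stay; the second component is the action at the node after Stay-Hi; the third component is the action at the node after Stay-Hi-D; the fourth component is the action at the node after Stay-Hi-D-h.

1

Row for Hi/D/h/U (columns Stay, In): (5,1) (5,5).
Every one of North's information sets is on the play path for some reply by South when North follows Hi/D/h/U.
Changing the action at any of them therefore changes at least one column, so only Hi/D/h/U itself gives this row.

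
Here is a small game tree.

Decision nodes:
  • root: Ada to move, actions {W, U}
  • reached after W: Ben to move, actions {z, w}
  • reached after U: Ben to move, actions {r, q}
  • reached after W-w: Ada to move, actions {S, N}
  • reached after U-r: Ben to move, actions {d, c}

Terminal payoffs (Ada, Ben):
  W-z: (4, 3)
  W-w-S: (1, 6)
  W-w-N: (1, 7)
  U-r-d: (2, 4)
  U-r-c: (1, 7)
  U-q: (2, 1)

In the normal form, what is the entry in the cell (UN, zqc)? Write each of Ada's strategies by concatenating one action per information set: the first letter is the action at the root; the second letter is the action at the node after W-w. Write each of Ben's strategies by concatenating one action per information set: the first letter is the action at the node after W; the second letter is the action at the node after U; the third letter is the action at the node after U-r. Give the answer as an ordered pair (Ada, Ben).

Trace the play path from the root:
  Ada plays U
  Ben plays q at [U]
→ terminal payoff (2, 1).
(Ada's choice at the node after W-w is never reached on this path, so it doesn't affect the outcome.)

(2, 1)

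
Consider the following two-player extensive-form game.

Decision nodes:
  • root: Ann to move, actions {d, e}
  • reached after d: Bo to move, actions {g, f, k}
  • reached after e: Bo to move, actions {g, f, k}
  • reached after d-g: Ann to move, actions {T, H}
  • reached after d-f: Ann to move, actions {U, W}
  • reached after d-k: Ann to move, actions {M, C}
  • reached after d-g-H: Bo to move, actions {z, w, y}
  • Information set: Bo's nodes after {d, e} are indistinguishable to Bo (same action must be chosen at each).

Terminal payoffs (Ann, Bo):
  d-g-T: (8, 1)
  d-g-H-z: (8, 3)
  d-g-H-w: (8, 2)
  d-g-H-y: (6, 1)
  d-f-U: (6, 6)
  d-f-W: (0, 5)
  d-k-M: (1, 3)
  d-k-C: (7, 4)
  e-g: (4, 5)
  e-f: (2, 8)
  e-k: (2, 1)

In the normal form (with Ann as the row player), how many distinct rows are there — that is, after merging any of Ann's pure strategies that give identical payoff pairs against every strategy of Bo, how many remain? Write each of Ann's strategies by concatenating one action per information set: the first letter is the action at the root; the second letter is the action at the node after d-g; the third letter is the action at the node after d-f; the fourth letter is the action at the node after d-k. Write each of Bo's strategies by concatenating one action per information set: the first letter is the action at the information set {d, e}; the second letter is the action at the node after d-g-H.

9

Ann has 16 pure strategies: dTUM, dTUC, dTWM, dTWC, dHUM, dHUC, dHWM, dHWC, eTUM, eTUC, eTWM, eTWC, eHUM, eHUC, eHWM, eHWC. Columns: gz, gw, gy, fz, fw, fy, kz, kw, ky.
{dTUM} → row (8,1) (8,1) (8,1) (6,6) (6,6) (6,6) (1,3) (1,3) (1,3)
{dTUC} → row (8,1) (8,1) (8,1) (6,6) (6,6) (6,6) (7,4) (7,4) (7,4)
{dTWM} → row (8,1) (8,1) (8,1) (0,5) (0,5) (0,5) (1,3) (1,3) (1,3)
{dTWC} → row (8,1) (8,1) (8,1) (0,5) (0,5) (0,5) (7,4) (7,4) (7,4)
{dHUM} → row (8,3) (8,2) (6,1) (6,6) (6,6) (6,6) (1,3) (1,3) (1,3)
{dHUC} → row (8,3) (8,2) (6,1) (6,6) (6,6) (6,6) (7,4) (7,4) (7,4)
{dHWM} → row (8,3) (8,2) (6,1) (0,5) (0,5) (0,5) (1,3) (1,3) (1,3)
{dHWC} → row (8,3) (8,2) (6,1) (0,5) (0,5) (0,5) (7,4) (7,4) (7,4)
{eTUM, eTUC, eTWM, eTWC, eHUM, eHUC, eHWM, eHWC} → row (4,5) (4,5) (4,5) (2,8) (2,8) (2,8) (2,1) (2,1) (2,1)
That's 9 distinct rows out of 16 strategies.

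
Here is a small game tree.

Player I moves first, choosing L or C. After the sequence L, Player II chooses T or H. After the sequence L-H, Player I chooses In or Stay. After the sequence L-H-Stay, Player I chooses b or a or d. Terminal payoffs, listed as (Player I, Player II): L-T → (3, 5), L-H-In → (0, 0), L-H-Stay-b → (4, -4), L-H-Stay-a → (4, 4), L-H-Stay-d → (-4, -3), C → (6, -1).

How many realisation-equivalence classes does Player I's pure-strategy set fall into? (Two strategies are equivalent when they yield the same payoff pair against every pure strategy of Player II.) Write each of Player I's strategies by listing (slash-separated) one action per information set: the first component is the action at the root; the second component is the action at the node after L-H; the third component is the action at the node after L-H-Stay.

Player I has 12 pure strategies: L/In/b, L/In/a, L/In/d, L/Stay/b, L/Stay/a, L/Stay/d, C/In/b, C/In/a, C/In/d, C/Stay/b, C/Stay/a, C/Stay/d. Columns: T, H.
{L/In/b, L/In/a, L/In/d} → row (3,5) (0,0)
{L/Stay/b} → row (3,5) (4,-4)
{L/Stay/a} → row (3,5) (4,4)
{L/Stay/d} → row (3,5) (-4,-3)
{C/In/b, C/In/a, C/In/d, C/Stay/b, C/Stay/a, C/Stay/d} → row (6,-1) (6,-1)
That's 5 distinct rows out of 12 strategies.

5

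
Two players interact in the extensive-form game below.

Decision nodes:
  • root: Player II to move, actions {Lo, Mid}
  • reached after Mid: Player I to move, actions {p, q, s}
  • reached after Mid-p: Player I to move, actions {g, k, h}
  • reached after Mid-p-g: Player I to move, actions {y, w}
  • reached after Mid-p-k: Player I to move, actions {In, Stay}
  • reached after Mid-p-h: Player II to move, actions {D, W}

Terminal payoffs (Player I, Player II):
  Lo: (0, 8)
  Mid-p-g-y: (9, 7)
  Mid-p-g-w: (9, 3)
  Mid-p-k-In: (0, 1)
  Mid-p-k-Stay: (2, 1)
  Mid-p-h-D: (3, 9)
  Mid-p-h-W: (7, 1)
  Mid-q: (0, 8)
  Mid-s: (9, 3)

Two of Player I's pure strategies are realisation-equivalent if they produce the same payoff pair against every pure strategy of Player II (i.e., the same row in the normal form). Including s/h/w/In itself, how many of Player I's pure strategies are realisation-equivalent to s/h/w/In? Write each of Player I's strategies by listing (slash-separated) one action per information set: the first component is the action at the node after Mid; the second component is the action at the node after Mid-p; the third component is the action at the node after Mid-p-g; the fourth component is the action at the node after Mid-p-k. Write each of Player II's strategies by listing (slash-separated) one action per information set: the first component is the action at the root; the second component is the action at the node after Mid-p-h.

Row for s/h/w/In (columns Lo/D, Lo/W, Mid/D, Mid/W): (0,8) (0,8) (9,3) (9,3).
Under s/h/w/In, Player I's choice at the node after Mid-p and at the node after Mid-p-g and at the node after Mid-p-k can never be reached regardless of what Player II does, so varying those choices leaves every outcome unchanged.
Holding the reachable choices fixed and varying the unreachable ones freely already gives 3 × 2 × 2 = 12 equivalent strategies.
Checking the remaining rows, p/g/w/In, p/g/w/Stay also happen to give the same payoffs in every column, bringing the total to 14: p/g/w/In, p/g/w/Stay, s/g/y/In, s/g/y/Stay, s/g/w/In, s/g/w/Stay, s/k/y/In, s/k/y/Stay, s/k/w/In, s/k/w/Stay, s/h/y/In, s/h/y/Stay, s/h/w/In, s/h/w/Stay.

14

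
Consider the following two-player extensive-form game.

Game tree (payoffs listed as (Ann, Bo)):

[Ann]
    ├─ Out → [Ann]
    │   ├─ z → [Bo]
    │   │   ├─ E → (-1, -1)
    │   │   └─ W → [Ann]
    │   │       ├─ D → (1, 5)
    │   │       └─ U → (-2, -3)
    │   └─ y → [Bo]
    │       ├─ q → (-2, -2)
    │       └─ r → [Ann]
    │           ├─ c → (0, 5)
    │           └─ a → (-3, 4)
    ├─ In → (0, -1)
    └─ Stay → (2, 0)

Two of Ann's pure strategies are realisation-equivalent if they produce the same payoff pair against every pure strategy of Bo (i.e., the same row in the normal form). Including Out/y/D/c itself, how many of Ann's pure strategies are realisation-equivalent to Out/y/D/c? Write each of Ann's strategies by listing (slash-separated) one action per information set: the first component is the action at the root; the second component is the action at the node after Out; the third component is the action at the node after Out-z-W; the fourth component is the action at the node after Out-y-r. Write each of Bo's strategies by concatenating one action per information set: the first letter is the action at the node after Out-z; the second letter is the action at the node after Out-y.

Row for Out/y/D/c (columns Eq, Er, Wq, Wr): (-2,-2) (0,5) (-2,-2) (0,5).
Under Out/y/D/c, Ann's choice at the node after Out-z-W can never be reached regardless of what Bo does, so varying those choices leaves every outcome unchanged.
Holding the reachable choices fixed and varying the unreachable one freely already gives 2 equivalent strategies.
No other strategy reproduces this row, so those 2 are the full class: Out/y/D/c, Out/y/U/c.

2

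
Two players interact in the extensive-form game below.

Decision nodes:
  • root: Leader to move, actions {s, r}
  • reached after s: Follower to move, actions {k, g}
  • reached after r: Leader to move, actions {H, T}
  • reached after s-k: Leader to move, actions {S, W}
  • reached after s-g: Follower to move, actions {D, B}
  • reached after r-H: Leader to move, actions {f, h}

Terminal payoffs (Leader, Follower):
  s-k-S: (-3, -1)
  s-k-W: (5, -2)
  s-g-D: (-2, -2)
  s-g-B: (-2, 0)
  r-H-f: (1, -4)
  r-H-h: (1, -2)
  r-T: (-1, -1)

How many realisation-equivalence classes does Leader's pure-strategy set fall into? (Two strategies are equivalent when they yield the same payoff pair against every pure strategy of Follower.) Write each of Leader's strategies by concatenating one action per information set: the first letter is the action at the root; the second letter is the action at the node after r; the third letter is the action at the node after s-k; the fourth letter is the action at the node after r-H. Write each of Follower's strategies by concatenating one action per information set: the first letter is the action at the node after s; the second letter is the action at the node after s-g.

5

Leader has 16 pure strategies: sHSf, sHSh, sHWf, sHWh, sTSf, sTSh, sTWf, sTWh, rHSf, rHSh, rHWf, rHWh, rTSf, rTSh, rTWf, rTWh. Columns: kD, kB, gD, gB.
{sHSf, sHSh, sTSf, sTSh} → row (-3,-1) (-3,-1) (-2,-2) (-2,0)
{sHWf, sHWh, sTWf, sTWh} → row (5,-2) (5,-2) (-2,-2) (-2,0)
{rHSf, rHWf} → row (1,-4) (1,-4) (1,-4) (1,-4)
{rHSh, rHWh} → row (1,-2) (1,-2) (1,-2) (1,-2)
{rTSf, rTSh, rTWf, rTWh} → row (-1,-1) (-1,-1) (-1,-1) (-1,-1)
That's 5 distinct rows out of 16 strategies.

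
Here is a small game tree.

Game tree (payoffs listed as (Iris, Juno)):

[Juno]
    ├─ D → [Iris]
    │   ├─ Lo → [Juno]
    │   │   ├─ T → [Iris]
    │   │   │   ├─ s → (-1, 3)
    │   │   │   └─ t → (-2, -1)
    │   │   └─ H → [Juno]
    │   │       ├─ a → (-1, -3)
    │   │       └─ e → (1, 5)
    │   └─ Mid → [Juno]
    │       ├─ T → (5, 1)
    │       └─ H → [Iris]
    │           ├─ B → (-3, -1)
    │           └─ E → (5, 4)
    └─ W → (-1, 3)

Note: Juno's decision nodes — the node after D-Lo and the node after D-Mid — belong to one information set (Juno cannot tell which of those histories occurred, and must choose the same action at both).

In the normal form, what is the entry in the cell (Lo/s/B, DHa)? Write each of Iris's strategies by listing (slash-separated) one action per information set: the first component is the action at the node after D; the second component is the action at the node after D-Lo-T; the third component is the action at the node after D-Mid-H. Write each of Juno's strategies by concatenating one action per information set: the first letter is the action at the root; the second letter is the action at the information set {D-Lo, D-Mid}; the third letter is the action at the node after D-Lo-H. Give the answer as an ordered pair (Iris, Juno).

(-1, -3)

Trace the play path from the root:
  Juno plays D
  Iris plays Lo at [D]
  Juno plays H at [D-Lo]
  Juno plays a at [D-Lo-H]
→ terminal payoff (-1, -3).
(Iris's choice at the node after D-Lo-T is never reached on this path, so it doesn't affect the outcome.)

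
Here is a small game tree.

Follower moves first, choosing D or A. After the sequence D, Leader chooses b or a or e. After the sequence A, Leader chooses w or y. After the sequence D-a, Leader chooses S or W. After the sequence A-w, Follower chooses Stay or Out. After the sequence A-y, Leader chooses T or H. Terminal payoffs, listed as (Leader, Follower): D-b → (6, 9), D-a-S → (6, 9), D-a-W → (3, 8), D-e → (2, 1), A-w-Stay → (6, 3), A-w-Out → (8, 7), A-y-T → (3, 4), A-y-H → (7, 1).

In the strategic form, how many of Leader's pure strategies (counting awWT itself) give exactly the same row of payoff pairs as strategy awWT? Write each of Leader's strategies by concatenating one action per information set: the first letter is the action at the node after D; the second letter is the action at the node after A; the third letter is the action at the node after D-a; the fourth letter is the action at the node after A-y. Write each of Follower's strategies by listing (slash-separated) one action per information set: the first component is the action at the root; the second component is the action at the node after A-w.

Row for awWT (columns D/Stay, D/Out, A/Stay, A/Out): (3,8) (3,8) (6,3) (8,7).
Under awWT, Leader's choice at the node after A-y can never be reached regardless of what Follower does, so varying those choices leaves every outcome unchanged.
Holding the reachable choices fixed and varying the unreachable one freely already gives 2 equivalent strategies.
No other strategy reproduces this row, so those 2 are the full class: awWT, awWH.

2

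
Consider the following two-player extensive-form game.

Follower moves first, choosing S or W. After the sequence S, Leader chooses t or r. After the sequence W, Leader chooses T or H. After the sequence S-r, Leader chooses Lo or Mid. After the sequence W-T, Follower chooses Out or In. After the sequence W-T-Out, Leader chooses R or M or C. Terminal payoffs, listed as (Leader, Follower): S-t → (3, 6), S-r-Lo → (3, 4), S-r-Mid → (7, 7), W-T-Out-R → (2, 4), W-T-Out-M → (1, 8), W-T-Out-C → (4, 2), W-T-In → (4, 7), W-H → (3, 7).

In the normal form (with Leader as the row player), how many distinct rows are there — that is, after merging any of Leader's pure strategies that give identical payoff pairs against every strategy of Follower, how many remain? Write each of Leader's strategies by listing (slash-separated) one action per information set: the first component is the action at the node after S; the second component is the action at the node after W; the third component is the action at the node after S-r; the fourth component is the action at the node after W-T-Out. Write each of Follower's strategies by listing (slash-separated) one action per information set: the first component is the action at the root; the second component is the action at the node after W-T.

12

Leader has 24 pure strategies: t/T/Lo/R, t/T/Lo/M, t/T/Lo/C, t/T/Mid/R, t/T/Mid/M, t/T/Mid/C, t/H/Lo/R, t/H/Lo/M, t/H/Lo/C, t/H/Mid/R, t/H/Mid/M, t/H/Mid/C, r/T/Lo/R, r/T/Lo/M, r/T/Lo/C, r/T/Mid/R, r/T/Mid/M, r/T/Mid/C, r/H/Lo/R, r/H/Lo/M, r/H/Lo/C, r/H/Mid/R, r/H/Mid/M, r/H/Mid/C. Columns: S/Out, S/In, W/Out, W/In.
{t/T/Lo/R, t/T/Mid/R} → row (3,6) (3,6) (2,4) (4,7)
{t/T/Lo/M, t/T/Mid/M} → row (3,6) (3,6) (1,8) (4,7)
{t/T/Lo/C, t/T/Mid/C} → row (3,6) (3,6) (4,2) (4,7)
{t/H/Lo/R, t/H/Lo/M, t/H/Lo/C, t/H/Mid/R, t/H/Mid/M, t/H/Mid/C} → row (3,6) (3,6) (3,7) (3,7)
{r/T/Lo/R} → row (3,4) (3,4) (2,4) (4,7)
{r/T/Lo/M} → row (3,4) (3,4) (1,8) (4,7)
{r/T/Lo/C} → row (3,4) (3,4) (4,2) (4,7)
{r/T/Mid/R} → row (7,7) (7,7) (2,4) (4,7)
{r/T/Mid/M} → row (7,7) (7,7) (1,8) (4,7)
{r/T/Mid/C} → row (7,7) (7,7) (4,2) (4,7)
{r/H/Lo/R, r/H/Lo/M, r/H/Lo/C} → row (3,4) (3,4) (3,7) (3,7)
{r/H/Mid/R, r/H/Mid/M, r/H/Mid/C} → row (7,7) (7,7) (3,7) (3,7)
That's 12 distinct rows out of 24 strategies.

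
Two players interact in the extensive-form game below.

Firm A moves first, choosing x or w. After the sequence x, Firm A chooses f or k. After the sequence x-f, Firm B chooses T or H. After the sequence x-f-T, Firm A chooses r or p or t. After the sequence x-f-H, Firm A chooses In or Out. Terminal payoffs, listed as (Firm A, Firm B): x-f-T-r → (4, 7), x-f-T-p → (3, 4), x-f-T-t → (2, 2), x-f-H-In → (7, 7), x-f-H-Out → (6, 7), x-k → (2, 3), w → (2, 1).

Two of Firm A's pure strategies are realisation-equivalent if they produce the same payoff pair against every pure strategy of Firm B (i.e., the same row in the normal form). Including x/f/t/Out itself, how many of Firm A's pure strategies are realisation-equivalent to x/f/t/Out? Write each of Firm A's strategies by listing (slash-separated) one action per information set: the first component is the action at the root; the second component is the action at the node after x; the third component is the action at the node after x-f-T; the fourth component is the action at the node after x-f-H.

Row for x/f/t/Out (columns T, H): (2,2) (6,7).
Every one of Firm A's information sets is on the play path for some reply by Firm B when Firm A follows x/f/t/Out.
Changing the action at any of them therefore changes at least one column, so only x/f/t/Out itself gives this row.

1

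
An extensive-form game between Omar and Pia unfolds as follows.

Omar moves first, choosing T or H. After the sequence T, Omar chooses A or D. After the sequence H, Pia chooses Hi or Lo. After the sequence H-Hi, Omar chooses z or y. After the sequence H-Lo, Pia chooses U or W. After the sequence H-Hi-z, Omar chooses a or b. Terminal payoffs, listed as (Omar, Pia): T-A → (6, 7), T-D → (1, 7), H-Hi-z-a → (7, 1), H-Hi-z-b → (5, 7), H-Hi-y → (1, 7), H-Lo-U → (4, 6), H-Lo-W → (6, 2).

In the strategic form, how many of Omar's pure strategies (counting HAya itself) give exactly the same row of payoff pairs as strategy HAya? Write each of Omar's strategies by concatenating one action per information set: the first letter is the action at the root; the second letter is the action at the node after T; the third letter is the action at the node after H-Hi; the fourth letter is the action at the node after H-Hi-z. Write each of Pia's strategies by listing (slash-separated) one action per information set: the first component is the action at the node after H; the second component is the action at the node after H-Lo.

4

Row for HAya (columns Hi/U, Hi/W, Lo/U, Lo/W): (1,7) (1,7) (4,6) (6,2).
Under HAya, Omar's choice at the node after T and at the node after H-Hi-z can never be reached regardless of what Pia does, so varying those choices leaves every outcome unchanged.
Holding the reachable choices fixed and varying the unreachable ones freely already gives 2 × 2 = 4 equivalent strategies.
No other strategy reproduces this row, so those 4 are the full class: HAya, HAyb, HDya, HDyb.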